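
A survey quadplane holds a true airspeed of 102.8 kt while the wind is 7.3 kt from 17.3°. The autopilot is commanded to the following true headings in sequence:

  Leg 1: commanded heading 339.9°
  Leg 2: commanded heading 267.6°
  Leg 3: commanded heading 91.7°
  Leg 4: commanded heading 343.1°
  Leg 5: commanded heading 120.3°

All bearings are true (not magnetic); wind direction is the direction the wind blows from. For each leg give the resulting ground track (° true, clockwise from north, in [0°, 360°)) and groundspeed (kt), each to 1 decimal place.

Leg 1: track=337.3°, groundspeed=97.1 kt
Leg 2: track=263.9°, groundspeed=105.5 kt
Leg 3: track=95.7°, groundspeed=101.1 kt
Leg 4: track=340.7°, groundspeed=96.8 kt
Leg 5: track=124.2°, groundspeed=104.7 kt

Leg 1: heading 339.9°; drift -2.6° → track 337.3°, groundspeed 97.1 kt
Leg 2: heading 267.6°; drift -3.7° → track 263.9°, groundspeed 105.5 kt
Leg 3: heading 91.7°; drift +4.0° → track 95.7°, groundspeed 101.1 kt
Leg 4: heading 343.1°; drift -2.4° → track 340.7°, groundspeed 96.8 kt
Leg 5: heading 120.3°; drift +3.9° → track 124.2°, groundspeed 104.7 kt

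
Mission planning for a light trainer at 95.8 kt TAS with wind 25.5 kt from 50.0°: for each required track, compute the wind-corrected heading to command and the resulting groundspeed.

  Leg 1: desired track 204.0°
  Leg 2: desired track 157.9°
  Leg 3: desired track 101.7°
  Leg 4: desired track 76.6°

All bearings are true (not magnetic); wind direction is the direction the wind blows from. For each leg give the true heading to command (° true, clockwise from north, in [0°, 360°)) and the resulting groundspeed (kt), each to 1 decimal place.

Leg 1: desired track 204.0°; wind correction -6.7° → command heading 197.3°, groundspeed 118.1 kt
Leg 2: desired track 157.9°; wind correction -14.7° → command heading 143.2°, groundspeed 100.5 kt
Leg 3: desired track 101.7°; wind correction -12.1° → command heading 89.6°, groundspeed 77.9 kt
Leg 4: desired track 76.6°; wind correction -6.8° → command heading 69.8°, groundspeed 72.3 kt

Leg 1: heading=197.3°, groundspeed=118.1 kt
Leg 2: heading=143.2°, groundspeed=100.5 kt
Leg 3: heading=89.6°, groundspeed=77.9 kt
Leg 4: heading=69.8°, groundspeed=72.3 kt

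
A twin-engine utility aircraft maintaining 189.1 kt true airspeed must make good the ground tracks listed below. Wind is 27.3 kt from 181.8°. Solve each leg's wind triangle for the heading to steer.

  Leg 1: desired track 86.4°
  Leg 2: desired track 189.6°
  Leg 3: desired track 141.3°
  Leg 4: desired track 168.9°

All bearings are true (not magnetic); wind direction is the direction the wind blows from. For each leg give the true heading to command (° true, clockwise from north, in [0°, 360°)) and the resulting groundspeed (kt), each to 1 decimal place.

Leg 1: heading=94.7°, groundspeed=189.7 kt
Leg 2: heading=188.5°, groundspeed=162.0 kt
Leg 3: heading=146.7°, groundspeed=167.5 kt
Leg 4: heading=170.7°, groundspeed=162.4 kt

Leg 1: desired track 86.4°; wind correction +8.3° → command heading 94.7°, groundspeed 189.7 kt
Leg 2: desired track 189.6°; wind correction -1.1° → command heading 188.5°, groundspeed 162.0 kt
Leg 3: desired track 141.3°; wind correction +5.4° → command heading 146.7°, groundspeed 167.5 kt
Leg 4: desired track 168.9°; wind correction +1.8° → command heading 170.7°, groundspeed 162.4 kt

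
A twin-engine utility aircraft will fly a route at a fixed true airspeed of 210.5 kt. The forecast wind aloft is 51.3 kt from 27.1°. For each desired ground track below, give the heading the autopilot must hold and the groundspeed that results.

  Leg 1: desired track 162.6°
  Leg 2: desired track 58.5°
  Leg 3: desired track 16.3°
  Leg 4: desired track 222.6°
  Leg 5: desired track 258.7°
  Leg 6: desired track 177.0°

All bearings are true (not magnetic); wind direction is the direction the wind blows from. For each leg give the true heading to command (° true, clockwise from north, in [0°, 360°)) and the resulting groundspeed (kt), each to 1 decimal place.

Leg 1: heading=152.8°, groundspeed=244.0 kt
Leg 2: heading=51.2°, groundspeed=165.0 kt
Leg 3: heading=18.9°, groundspeed=159.9 kt
Leg 4: heading=226.3°, groundspeed=259.5 kt
Leg 5: heading=269.7°, groundspeed=238.5 kt
Leg 6: heading=170.0°, groundspeed=253.3 kt

Leg 1: desired track 162.6°; wind correction -9.8° → command heading 152.8°, groundspeed 244.0 kt
Leg 2: desired track 58.5°; wind correction -7.3° → command heading 51.2°, groundspeed 165.0 kt
Leg 3: desired track 16.3°; wind correction +2.6° → command heading 18.9°, groundspeed 159.9 kt
Leg 4: desired track 222.6°; wind correction +3.7° → command heading 226.3°, groundspeed 259.5 kt
Leg 5: desired track 258.7°; wind correction +11.0° → command heading 269.7°, groundspeed 238.5 kt
Leg 6: desired track 177.0°; wind correction -7.0° → command heading 170.0°, groundspeed 253.3 kt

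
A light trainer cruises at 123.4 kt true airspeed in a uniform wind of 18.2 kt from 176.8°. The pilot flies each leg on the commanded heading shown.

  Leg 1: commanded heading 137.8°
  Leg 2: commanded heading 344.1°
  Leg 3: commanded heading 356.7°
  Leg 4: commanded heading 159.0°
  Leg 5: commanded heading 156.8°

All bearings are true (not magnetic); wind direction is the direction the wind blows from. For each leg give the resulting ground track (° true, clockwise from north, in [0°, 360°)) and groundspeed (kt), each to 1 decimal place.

Leg 1: heading 137.8°; drift -6.0° → track 131.8°, groundspeed 109.9 kt
Leg 2: heading 344.1°; drift +1.6° → track 345.7°, groundspeed 141.2 kt
Leg 3: heading 356.7°; drift +0.0° → track 356.7°, groundspeed 141.6 kt
Leg 4: heading 159.0°; drift -3.0° → track 156.0°, groundspeed 106.2 kt
Leg 5: heading 156.8°; drift -3.4° → track 153.4°, groundspeed 106.5 kt

Leg 1: track=131.8°, groundspeed=109.9 kt
Leg 2: track=345.7°, groundspeed=141.2 kt
Leg 3: track=356.7°, groundspeed=141.6 kt
Leg 4: track=156.0°, groundspeed=106.2 kt
Leg 5: track=153.4°, groundspeed=106.5 kt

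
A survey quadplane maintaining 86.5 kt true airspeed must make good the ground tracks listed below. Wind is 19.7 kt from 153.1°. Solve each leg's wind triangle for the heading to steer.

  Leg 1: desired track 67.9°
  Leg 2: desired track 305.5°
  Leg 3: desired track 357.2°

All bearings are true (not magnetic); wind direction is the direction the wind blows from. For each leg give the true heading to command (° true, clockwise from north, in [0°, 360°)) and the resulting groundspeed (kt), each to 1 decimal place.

Leg 1: heading=81.0°, groundspeed=82.6 kt
Leg 2: heading=299.4°, groundspeed=103.5 kt
Leg 3: heading=2.5°, groundspeed=104.1 kt

Leg 1: desired track 67.9°; wind correction +13.1° → command heading 81.0°, groundspeed 82.6 kt
Leg 2: desired track 305.5°; wind correction -6.1° → command heading 299.4°, groundspeed 103.5 kt
Leg 3: desired track 357.2°; wind correction +5.3° → command heading 2.5°, groundspeed 104.1 kt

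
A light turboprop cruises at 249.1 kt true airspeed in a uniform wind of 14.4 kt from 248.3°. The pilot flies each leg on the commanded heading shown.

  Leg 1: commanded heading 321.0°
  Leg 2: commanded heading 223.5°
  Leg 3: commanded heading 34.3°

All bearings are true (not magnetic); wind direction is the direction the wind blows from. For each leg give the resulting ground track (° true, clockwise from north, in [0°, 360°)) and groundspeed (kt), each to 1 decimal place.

Leg 1: track=324.2°, groundspeed=245.2 kt
Leg 2: track=222.0°, groundspeed=236.1 kt
Leg 3: track=36.1°, groundspeed=261.2 kt

Leg 1: heading 321.0°; drift +3.2° → track 324.2°, groundspeed 245.2 kt
Leg 2: heading 223.5°; drift -1.5° → track 222.0°, groundspeed 236.1 kt
Leg 3: heading 34.3°; drift +1.8° → track 36.1°, groundspeed 261.2 kt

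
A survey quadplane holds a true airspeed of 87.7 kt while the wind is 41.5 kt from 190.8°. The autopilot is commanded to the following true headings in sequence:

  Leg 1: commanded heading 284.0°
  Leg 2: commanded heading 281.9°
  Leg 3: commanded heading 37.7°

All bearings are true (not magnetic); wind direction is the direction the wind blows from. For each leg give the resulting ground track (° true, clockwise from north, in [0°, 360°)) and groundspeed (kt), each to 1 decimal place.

Leg 1: track=308.7°, groundspeed=99.1 kt
Leg 2: track=307.0°, groundspeed=97.7 kt
Leg 3: track=29.1°, groundspeed=126.1 kt

Leg 1: heading 284.0°; drift +24.7° → track 308.7°, groundspeed 99.1 kt
Leg 2: heading 281.9°; drift +25.1° → track 307.0°, groundspeed 97.7 kt
Leg 3: heading 37.7°; drift -8.6° → track 29.1°, groundspeed 126.1 kt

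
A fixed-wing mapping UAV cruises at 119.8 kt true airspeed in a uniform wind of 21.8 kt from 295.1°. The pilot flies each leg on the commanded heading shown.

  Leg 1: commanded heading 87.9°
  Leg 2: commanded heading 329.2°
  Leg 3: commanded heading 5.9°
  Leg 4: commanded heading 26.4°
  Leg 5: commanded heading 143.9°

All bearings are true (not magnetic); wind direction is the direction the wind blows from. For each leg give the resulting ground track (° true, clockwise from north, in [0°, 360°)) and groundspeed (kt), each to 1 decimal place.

Leg 1: track=92.0°, groundspeed=139.5 kt
Leg 2: track=336.0°, groundspeed=102.5 kt
Leg 3: track=16.3°, groundspeed=114.5 kt
Leg 4: track=36.7°, groundspeed=122.3 kt
Leg 5: track=139.6°, groundspeed=139.3 kt

Leg 1: heading 87.9°; drift +4.1° → track 92.0°, groundspeed 139.5 kt
Leg 2: heading 329.2°; drift +6.8° → track 336.0°, groundspeed 102.5 kt
Leg 3: heading 5.9°; drift +10.4° → track 16.3°, groundspeed 114.5 kt
Leg 4: heading 26.4°; drift +10.3° → track 36.7°, groundspeed 122.3 kt
Leg 5: heading 143.9°; drift -4.3° → track 139.6°, groundspeed 139.3 kt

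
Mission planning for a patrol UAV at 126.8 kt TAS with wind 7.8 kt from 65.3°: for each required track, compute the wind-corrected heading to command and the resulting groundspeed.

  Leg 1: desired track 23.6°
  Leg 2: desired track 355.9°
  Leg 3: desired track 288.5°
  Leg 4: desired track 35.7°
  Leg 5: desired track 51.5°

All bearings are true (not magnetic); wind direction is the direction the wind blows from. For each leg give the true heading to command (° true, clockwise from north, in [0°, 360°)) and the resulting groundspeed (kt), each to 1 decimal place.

Leg 1: heading=25.9°, groundspeed=120.9 kt
Leg 2: heading=359.2°, groundspeed=123.8 kt
Leg 3: heading=290.9°, groundspeed=132.4 kt
Leg 4: heading=37.4°, groundspeed=120.0 kt
Leg 5: heading=52.3°, groundspeed=119.2 kt

Leg 1: desired track 23.6°; wind correction +2.3° → command heading 25.9°, groundspeed 120.9 kt
Leg 2: desired track 355.9°; wind correction +3.3° → command heading 359.2°, groundspeed 123.8 kt
Leg 3: desired track 288.5°; wind correction +2.4° → command heading 290.9°, groundspeed 132.4 kt
Leg 4: desired track 35.7°; wind correction +1.7° → command heading 37.4°, groundspeed 120.0 kt
Leg 5: desired track 51.5°; wind correction +0.8° → command heading 52.3°, groundspeed 119.2 kt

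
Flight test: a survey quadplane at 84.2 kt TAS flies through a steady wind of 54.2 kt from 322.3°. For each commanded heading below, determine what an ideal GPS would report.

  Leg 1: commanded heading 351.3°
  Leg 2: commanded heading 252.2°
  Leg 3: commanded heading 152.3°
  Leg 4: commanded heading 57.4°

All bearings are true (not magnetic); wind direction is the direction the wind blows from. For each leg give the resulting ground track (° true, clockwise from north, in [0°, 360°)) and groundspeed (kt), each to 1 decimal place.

Leg 1: heading 351.3°; drift +35.5° → track 26.8°, groundspeed 45.2 kt
Leg 2: heading 252.2°; drift -37.8° → track 214.4°, groundspeed 83.2 kt
Leg 3: heading 152.3°; drift -3.9° → track 148.4°, groundspeed 137.9 kt
Leg 4: heading 57.4°; drift +31.2° → track 88.6°, groundspeed 104.1 kt

Leg 1: track=26.8°, groundspeed=45.2 kt
Leg 2: track=214.4°, groundspeed=83.2 kt
Leg 3: track=148.4°, groundspeed=137.9 kt
Leg 4: track=88.6°, groundspeed=104.1 kt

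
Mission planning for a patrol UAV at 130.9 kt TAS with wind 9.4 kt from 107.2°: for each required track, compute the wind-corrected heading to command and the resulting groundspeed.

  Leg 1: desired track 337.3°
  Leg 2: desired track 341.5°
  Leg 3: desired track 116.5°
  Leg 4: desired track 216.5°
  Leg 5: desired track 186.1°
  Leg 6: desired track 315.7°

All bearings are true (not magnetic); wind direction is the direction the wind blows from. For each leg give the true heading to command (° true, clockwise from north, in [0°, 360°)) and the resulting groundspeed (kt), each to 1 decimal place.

Leg 1: desired track 337.3°; wind correction +3.2° → command heading 340.5°, groundspeed 136.7 kt
Leg 2: desired track 341.5°; wind correction +3.3° → command heading 344.8°, groundspeed 136.2 kt
Leg 3: desired track 116.5°; wind correction -0.7° → command heading 115.8°, groundspeed 121.6 kt
Leg 4: desired track 216.5°; wind correction -3.9° → command heading 212.6°, groundspeed 133.7 kt
Leg 5: desired track 186.1°; wind correction -4.0° → command heading 182.1°, groundspeed 128.8 kt
Leg 6: desired track 315.7°; wind correction +2.0° → command heading 317.7°, groundspeed 139.1 kt

Leg 1: heading=340.5°, groundspeed=136.7 kt
Leg 2: heading=344.8°, groundspeed=136.2 kt
Leg 3: heading=115.8°, groundspeed=121.6 kt
Leg 4: heading=212.6°, groundspeed=133.7 kt
Leg 5: heading=182.1°, groundspeed=128.8 kt
Leg 6: heading=317.7°, groundspeed=139.1 kt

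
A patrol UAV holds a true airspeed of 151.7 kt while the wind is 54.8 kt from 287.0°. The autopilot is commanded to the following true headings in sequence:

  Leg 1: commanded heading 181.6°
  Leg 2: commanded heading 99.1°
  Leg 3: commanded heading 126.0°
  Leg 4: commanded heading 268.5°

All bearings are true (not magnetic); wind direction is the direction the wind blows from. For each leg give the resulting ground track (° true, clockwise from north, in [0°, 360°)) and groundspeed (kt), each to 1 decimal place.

Leg 1: track=164.0°, groundspeed=174.4 kt
Leg 2: track=101.2°, groundspeed=206.1 kt
Leg 3: track=121.0°, groundspeed=204.3 kt
Leg 4: track=258.6°, groundspeed=101.2 kt

Leg 1: heading 181.6°; drift -17.6° → track 164.0°, groundspeed 174.4 kt
Leg 2: heading 99.1°; drift +2.1° → track 101.2°, groundspeed 206.1 kt
Leg 3: heading 126.0°; drift -5.0° → track 121.0°, groundspeed 204.3 kt
Leg 4: heading 268.5°; drift -9.9° → track 258.6°, groundspeed 101.2 kt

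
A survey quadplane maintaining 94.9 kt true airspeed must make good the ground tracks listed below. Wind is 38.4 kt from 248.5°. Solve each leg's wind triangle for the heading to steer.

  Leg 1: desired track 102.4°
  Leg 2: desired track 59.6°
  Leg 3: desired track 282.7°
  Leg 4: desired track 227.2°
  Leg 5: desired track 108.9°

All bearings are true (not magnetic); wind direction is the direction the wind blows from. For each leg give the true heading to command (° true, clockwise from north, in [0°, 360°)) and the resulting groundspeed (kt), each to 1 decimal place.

Leg 1: desired track 102.4°; wind correction +13.0° → command heading 115.4°, groundspeed 124.3 kt
Leg 2: desired track 59.6°; wind correction -3.6° → command heading 56.0°, groundspeed 132.7 kt
Leg 3: desired track 282.7°; wind correction -13.1° → command heading 269.6°, groundspeed 60.7 kt
Leg 4: desired track 227.2°; wind correction +8.5° → command heading 235.7°, groundspeed 58.1 kt
Leg 5: desired track 108.9°; wind correction +15.2° → command heading 124.1°, groundspeed 120.8 kt

Leg 1: heading=115.4°, groundspeed=124.3 kt
Leg 2: heading=56.0°, groundspeed=132.7 kt
Leg 3: heading=269.6°, groundspeed=60.7 kt
Leg 4: heading=235.7°, groundspeed=58.1 kt
Leg 5: heading=124.1°, groundspeed=120.8 kt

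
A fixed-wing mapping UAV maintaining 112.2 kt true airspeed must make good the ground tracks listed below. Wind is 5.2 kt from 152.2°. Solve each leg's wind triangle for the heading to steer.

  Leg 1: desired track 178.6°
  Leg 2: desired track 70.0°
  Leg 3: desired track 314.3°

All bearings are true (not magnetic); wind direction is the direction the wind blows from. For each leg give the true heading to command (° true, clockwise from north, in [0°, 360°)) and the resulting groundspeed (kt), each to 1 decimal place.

Leg 1: heading=177.4°, groundspeed=107.5 kt
Leg 2: heading=72.6°, groundspeed=111.4 kt
Leg 3: heading=313.5°, groundspeed=117.1 kt

Leg 1: desired track 178.6°; wind correction -1.2° → command heading 177.4°, groundspeed 107.5 kt
Leg 2: desired track 70.0°; wind correction +2.6° → command heading 72.6°, groundspeed 111.4 kt
Leg 3: desired track 314.3°; wind correction -0.8° → command heading 313.5°, groundspeed 117.1 kt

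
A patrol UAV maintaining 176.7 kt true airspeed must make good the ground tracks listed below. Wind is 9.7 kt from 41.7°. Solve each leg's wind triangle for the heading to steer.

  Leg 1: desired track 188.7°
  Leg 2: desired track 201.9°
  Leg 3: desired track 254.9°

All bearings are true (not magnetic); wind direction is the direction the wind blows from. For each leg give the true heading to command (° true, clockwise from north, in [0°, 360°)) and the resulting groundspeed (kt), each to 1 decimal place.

Leg 1: desired track 188.7°; wind correction -1.7° → command heading 187.0°, groundspeed 184.8 kt
Leg 2: desired track 201.9°; wind correction -1.1° → command heading 200.8°, groundspeed 185.8 kt
Leg 3: desired track 254.9°; wind correction +1.7° → command heading 256.6°, groundspeed 184.7 kt

Leg 1: heading=187.0°, groundspeed=184.8 kt
Leg 2: heading=200.8°, groundspeed=185.8 kt
Leg 3: heading=256.6°, groundspeed=184.7 kt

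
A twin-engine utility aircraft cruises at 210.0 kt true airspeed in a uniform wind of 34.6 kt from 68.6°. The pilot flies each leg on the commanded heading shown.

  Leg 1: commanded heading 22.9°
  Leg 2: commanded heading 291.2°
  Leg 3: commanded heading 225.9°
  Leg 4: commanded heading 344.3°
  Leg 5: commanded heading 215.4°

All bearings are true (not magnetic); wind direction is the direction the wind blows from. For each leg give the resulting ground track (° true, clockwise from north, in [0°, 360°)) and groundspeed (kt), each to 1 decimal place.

Leg 1: heading 22.9°; drift -7.6° → track 15.3°, groundspeed 187.5 kt
Leg 2: heading 291.2°; drift -5.7° → track 285.5°, groundspeed 236.6 kt
Leg 3: heading 225.9°; drift +3.2° → track 229.1°, groundspeed 242.3 kt
Leg 4: heading 344.3°; drift -9.5° → track 334.8°, groundspeed 209.4 kt
Leg 5: heading 215.4°; drift +4.5° → track 219.9°, groundspeed 239.7 kt

Leg 1: track=15.3°, groundspeed=187.5 kt
Leg 2: track=285.5°, groundspeed=236.6 kt
Leg 3: track=229.1°, groundspeed=242.3 kt
Leg 4: track=334.8°, groundspeed=209.4 kt
Leg 5: track=219.9°, groundspeed=239.7 kt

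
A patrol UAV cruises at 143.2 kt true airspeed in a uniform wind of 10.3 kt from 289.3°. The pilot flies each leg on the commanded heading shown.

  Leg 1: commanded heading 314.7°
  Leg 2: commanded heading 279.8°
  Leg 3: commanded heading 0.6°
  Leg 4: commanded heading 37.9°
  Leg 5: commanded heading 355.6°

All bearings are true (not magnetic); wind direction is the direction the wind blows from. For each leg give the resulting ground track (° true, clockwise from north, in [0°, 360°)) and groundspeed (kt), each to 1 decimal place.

Leg 1: heading 314.7°; drift +1.9° → track 316.6°, groundspeed 134.0 kt
Leg 2: heading 279.8°; drift -0.7° → track 279.1°, groundspeed 133.1 kt
Leg 3: heading 0.6°; drift +4.0° → track 4.6°, groundspeed 140.2 kt
Leg 4: heading 37.9°; drift +3.8° → track 41.7°, groundspeed 146.8 kt
Leg 5: heading 355.6°; drift +3.9° → track 359.5°, groundspeed 139.4 kt

Leg 1: track=316.6°, groundspeed=134.0 kt
Leg 2: track=279.1°, groundspeed=133.1 kt
Leg 3: track=4.6°, groundspeed=140.2 kt
Leg 4: track=41.7°, groundspeed=146.8 kt
Leg 5: track=359.5°, groundspeed=139.4 kt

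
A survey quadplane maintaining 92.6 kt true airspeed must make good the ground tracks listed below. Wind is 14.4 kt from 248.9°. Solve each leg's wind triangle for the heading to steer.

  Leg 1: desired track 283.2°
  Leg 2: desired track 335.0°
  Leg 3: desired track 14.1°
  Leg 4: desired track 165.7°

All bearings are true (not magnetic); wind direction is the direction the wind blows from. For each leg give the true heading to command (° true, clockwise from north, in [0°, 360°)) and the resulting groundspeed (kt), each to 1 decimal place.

Leg 1: heading=278.2°, groundspeed=80.3 kt
Leg 2: heading=326.1°, groundspeed=90.5 kt
Leg 3: heading=6.8°, groundspeed=100.1 kt
Leg 4: heading=174.6°, groundspeed=89.8 kt

Leg 1: desired track 283.2°; wind correction -5.0° → command heading 278.2°, groundspeed 80.3 kt
Leg 2: desired track 335.0°; wind correction -8.9° → command heading 326.1°, groundspeed 90.5 kt
Leg 3: desired track 14.1°; wind correction -7.3° → command heading 6.8°, groundspeed 100.1 kt
Leg 4: desired track 165.7°; wind correction +8.9° → command heading 174.6°, groundspeed 89.8 kt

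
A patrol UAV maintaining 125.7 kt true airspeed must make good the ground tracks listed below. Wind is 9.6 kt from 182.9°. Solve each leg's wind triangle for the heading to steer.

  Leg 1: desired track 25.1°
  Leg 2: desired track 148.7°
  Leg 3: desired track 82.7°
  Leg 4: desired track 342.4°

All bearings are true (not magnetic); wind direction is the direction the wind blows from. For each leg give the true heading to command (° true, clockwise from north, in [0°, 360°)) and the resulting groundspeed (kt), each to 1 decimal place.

Leg 1: heading=26.8°, groundspeed=134.5 kt
Leg 2: heading=151.2°, groundspeed=117.6 kt
Leg 3: heading=87.0°, groundspeed=127.0 kt
Leg 4: heading=340.9°, groundspeed=134.6 kt

Leg 1: desired track 25.1°; wind correction +1.7° → command heading 26.8°, groundspeed 134.5 kt
Leg 2: desired track 148.7°; wind correction +2.5° → command heading 151.2°, groundspeed 117.6 kt
Leg 3: desired track 82.7°; wind correction +4.3° → command heading 87.0°, groundspeed 127.0 kt
Leg 4: desired track 342.4°; wind correction -1.5° → command heading 340.9°, groundspeed 134.6 kt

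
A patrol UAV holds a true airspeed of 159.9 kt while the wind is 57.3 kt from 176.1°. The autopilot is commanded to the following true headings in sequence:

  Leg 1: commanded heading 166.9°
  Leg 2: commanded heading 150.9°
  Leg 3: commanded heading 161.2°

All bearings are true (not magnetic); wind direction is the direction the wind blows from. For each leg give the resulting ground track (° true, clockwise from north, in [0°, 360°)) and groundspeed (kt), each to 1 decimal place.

Leg 1: track=161.8°, groundspeed=103.7 kt
Leg 2: track=138.2°, groundspeed=110.8 kt
Leg 3: track=153.2°, groundspeed=105.6 kt

Leg 1: heading 166.9°; drift -5.1° → track 161.8°, groundspeed 103.7 kt
Leg 2: heading 150.9°; drift -12.7° → track 138.2°, groundspeed 110.8 kt
Leg 3: heading 161.2°; drift -8.0° → track 153.2°, groundspeed 105.6 kt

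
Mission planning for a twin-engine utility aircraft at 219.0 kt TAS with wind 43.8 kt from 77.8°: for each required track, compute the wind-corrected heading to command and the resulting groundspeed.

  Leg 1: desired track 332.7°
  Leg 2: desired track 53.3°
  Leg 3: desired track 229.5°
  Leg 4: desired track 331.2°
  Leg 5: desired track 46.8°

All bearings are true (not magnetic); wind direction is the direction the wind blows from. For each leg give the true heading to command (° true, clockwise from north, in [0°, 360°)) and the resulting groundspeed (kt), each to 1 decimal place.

Leg 1: heading=343.8°, groundspeed=226.3 kt
Leg 2: heading=58.1°, groundspeed=178.4 kt
Leg 3: heading=224.1°, groundspeed=256.6 kt
Leg 4: heading=342.2°, groundspeed=227.5 kt
Leg 5: heading=52.7°, groundspeed=180.3 kt

Leg 1: desired track 332.7°; wind correction +11.1° → command heading 343.8°, groundspeed 226.3 kt
Leg 2: desired track 53.3°; wind correction +4.8° → command heading 58.1°, groundspeed 178.4 kt
Leg 3: desired track 229.5°; wind correction -5.4° → command heading 224.1°, groundspeed 256.6 kt
Leg 4: desired track 331.2°; wind correction +11.0° → command heading 342.2°, groundspeed 227.5 kt
Leg 5: desired track 46.8°; wind correction +5.9° → command heading 52.7°, groundspeed 180.3 kt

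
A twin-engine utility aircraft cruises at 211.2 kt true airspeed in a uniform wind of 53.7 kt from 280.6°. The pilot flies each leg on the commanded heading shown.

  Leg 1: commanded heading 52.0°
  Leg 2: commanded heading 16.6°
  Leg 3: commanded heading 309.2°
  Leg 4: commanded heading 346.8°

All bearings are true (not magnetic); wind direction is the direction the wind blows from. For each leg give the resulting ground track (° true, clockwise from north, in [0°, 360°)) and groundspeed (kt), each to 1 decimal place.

Leg 1: heading 52.0°; drift +9.3° → track 61.3°, groundspeed 250.0 kt
Leg 2: heading 16.6°; drift +13.8° → track 30.4°, groundspeed 223.3 kt
Leg 3: heading 309.2°; drift +8.9° → track 318.1°, groundspeed 166.1 kt
Leg 4: heading 346.8°; drift +14.5° → track 1.3°, groundspeed 195.8 kt

Leg 1: track=61.3°, groundspeed=250.0 kt
Leg 2: track=30.4°, groundspeed=223.3 kt
Leg 3: track=318.1°, groundspeed=166.1 kt
Leg 4: track=1.3°, groundspeed=195.8 kt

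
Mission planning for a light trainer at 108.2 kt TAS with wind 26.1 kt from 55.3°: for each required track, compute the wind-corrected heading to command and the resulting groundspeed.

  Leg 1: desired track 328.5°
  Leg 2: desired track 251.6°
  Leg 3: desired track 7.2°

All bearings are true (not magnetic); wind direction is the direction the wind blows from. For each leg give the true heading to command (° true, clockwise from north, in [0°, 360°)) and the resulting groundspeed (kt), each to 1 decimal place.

Leg 1: heading=342.4°, groundspeed=103.6 kt
Leg 2: heading=255.5°, groundspeed=133.0 kt
Leg 3: heading=17.5°, groundspeed=89.0 kt

Leg 1: desired track 328.5°; wind correction +13.9° → command heading 342.4°, groundspeed 103.6 kt
Leg 2: desired track 251.6°; wind correction +3.9° → command heading 255.5°, groundspeed 133.0 kt
Leg 3: desired track 7.2°; wind correction +10.3° → command heading 17.5°, groundspeed 89.0 kt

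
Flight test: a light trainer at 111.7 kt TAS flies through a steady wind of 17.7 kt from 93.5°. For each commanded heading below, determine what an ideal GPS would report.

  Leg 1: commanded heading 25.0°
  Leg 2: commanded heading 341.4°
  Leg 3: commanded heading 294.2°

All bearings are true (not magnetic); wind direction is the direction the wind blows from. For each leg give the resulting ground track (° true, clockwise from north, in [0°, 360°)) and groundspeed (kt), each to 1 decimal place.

Leg 1: track=16.1°, groundspeed=106.5 kt
Leg 2: track=333.5°, groundspeed=119.5 kt
Leg 3: track=291.4°, groundspeed=128.4 kt

Leg 1: heading 25.0°; drift -8.9° → track 16.1°, groundspeed 106.5 kt
Leg 2: heading 341.4°; drift -7.9° → track 333.5°, groundspeed 119.5 kt
Leg 3: heading 294.2°; drift -2.8° → track 291.4°, groundspeed 128.4 kt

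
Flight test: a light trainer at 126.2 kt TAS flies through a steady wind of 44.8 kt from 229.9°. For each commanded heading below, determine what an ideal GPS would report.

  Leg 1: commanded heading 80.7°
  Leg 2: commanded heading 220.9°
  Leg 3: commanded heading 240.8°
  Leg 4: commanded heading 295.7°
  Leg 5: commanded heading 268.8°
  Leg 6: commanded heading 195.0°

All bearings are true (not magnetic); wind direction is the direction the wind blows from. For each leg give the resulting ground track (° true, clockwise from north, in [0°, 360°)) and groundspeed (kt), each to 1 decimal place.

Leg 1: track=72.8°, groundspeed=166.3 kt
Leg 2: track=216.0°, groundspeed=82.3 kt
Leg 3: track=246.7°, groundspeed=82.6 kt
Leg 4: track=316.5°, groundspeed=115.3 kt
Leg 5: track=285.9°, groundspeed=95.6 kt
Leg 6: track=179.0°, groundspeed=93.1 kt

Leg 1: heading 80.7°; drift -7.9° → track 72.8°, groundspeed 166.3 kt
Leg 2: heading 220.9°; drift -4.9° → track 216.0°, groundspeed 82.3 kt
Leg 3: heading 240.8°; drift +5.9° → track 246.7°, groundspeed 82.6 kt
Leg 4: heading 295.7°; drift +20.8° → track 316.5°, groundspeed 115.3 kt
Leg 5: heading 268.8°; drift +17.1° → track 285.9°, groundspeed 95.6 kt
Leg 6: heading 195.0°; drift -16.0° → track 179.0°, groundspeed 93.1 kt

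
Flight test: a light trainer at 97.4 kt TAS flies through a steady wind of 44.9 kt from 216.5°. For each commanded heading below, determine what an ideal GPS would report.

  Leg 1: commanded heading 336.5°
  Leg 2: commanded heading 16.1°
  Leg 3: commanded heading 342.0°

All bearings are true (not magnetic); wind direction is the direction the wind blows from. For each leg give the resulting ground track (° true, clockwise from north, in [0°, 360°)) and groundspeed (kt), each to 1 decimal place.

Leg 1: track=354.5°, groundspeed=126.0 kt
Leg 2: track=22.5°, groundspeed=140.4 kt
Leg 3: track=358.5°, groundspeed=128.8 kt

Leg 1: heading 336.5°; drift +18.0° → track 354.5°, groundspeed 126.0 kt
Leg 2: heading 16.1°; drift +6.4° → track 22.5°, groundspeed 140.4 kt
Leg 3: heading 342.0°; drift +16.5° → track 358.5°, groundspeed 128.8 kt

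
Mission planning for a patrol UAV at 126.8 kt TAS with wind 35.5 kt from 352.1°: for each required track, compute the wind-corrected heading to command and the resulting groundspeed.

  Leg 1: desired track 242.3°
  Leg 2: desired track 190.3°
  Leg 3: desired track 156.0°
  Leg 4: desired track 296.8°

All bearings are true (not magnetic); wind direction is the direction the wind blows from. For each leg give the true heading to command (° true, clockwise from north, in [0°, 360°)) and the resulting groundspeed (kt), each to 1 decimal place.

Leg 1: heading=257.6°, groundspeed=134.3 kt
Leg 2: heading=195.3°, groundspeed=160.0 kt
Leg 3: heading=151.5°, groundspeed=160.5 kt
Leg 4: heading=310.1°, groundspeed=103.2 kt

Leg 1: desired track 242.3°; wind correction +15.3° → command heading 257.6°, groundspeed 134.3 kt
Leg 2: desired track 190.3°; wind correction +5.0° → command heading 195.3°, groundspeed 160.0 kt
Leg 3: desired track 156.0°; wind correction -4.5° → command heading 151.5°, groundspeed 160.5 kt
Leg 4: desired track 296.8°; wind correction +13.3° → command heading 310.1°, groundspeed 103.2 kt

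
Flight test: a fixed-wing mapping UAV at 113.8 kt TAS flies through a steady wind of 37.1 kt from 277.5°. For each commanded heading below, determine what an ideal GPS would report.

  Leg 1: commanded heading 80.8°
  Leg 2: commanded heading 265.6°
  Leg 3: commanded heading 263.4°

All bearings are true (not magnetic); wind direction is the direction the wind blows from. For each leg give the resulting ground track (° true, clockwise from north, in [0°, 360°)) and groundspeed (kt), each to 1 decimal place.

Leg 1: heading 80.8°; drift +4.1° → track 84.9°, groundspeed 149.7 kt
Leg 2: heading 265.6°; drift -5.6° → track 260.0°, groundspeed 77.9 kt
Leg 3: heading 263.4°; drift -6.6° → track 256.8°, groundspeed 78.3 kt

Leg 1: track=84.9°, groundspeed=149.7 kt
Leg 2: track=260.0°, groundspeed=77.9 kt
Leg 3: track=256.8°, groundspeed=78.3 kt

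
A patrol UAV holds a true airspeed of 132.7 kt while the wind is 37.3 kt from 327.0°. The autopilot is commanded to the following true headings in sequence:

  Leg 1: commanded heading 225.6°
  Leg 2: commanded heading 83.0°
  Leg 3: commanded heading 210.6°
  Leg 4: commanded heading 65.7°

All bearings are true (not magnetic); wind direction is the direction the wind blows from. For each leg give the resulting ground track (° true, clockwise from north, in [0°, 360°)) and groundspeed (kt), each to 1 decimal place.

Leg 1: track=211.0°, groundspeed=144.8 kt
Leg 2: track=95.7°, groundspeed=152.8 kt
Leg 3: track=198.0°, groundspeed=153.0 kt
Leg 4: track=80.6°, groundspeed=143.2 kt

Leg 1: heading 225.6°; drift -14.6° → track 211.0°, groundspeed 144.8 kt
Leg 2: heading 83.0°; drift +12.7° → track 95.7°, groundspeed 152.8 kt
Leg 3: heading 210.6°; drift -12.6° → track 198.0°, groundspeed 153.0 kt
Leg 4: heading 65.7°; drift +14.9° → track 80.6°, groundspeed 143.2 kt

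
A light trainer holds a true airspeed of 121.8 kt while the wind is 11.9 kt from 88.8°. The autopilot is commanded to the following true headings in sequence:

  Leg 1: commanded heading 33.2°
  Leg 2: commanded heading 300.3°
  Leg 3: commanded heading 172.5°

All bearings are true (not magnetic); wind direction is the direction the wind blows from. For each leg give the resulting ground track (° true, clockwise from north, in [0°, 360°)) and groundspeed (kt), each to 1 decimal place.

Leg 1: track=28.3°, groundspeed=115.5 kt
Leg 2: track=297.6°, groundspeed=132.1 kt
Leg 3: track=178.1°, groundspeed=121.1 kt

Leg 1: heading 33.2°; drift -4.9° → track 28.3°, groundspeed 115.5 kt
Leg 2: heading 300.3°; drift -2.7° → track 297.6°, groundspeed 132.1 kt
Leg 3: heading 172.5°; drift +5.6° → track 178.1°, groundspeed 121.1 kt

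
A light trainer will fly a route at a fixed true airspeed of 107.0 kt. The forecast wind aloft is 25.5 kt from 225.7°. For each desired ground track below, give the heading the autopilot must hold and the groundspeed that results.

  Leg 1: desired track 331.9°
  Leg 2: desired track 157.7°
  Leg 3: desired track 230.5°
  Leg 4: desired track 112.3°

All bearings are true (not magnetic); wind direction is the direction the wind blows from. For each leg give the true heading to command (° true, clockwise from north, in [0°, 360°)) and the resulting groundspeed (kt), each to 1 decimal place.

Leg 1: desired track 331.9°; wind correction -13.2° → command heading 318.7°, groundspeed 111.3 kt
Leg 2: desired track 157.7°; wind correction +12.8° → command heading 170.5°, groundspeed 94.8 kt
Leg 3: desired track 230.5°; wind correction -1.1° → command heading 229.4°, groundspeed 81.6 kt
Leg 4: desired track 112.3°; wind correction +12.6° → command heading 124.9°, groundspeed 114.5 kt

Leg 1: heading=318.7°, groundspeed=111.3 kt
Leg 2: heading=170.5°, groundspeed=94.8 kt
Leg 3: heading=229.4°, groundspeed=81.6 kt
Leg 4: heading=124.9°, groundspeed=114.5 kt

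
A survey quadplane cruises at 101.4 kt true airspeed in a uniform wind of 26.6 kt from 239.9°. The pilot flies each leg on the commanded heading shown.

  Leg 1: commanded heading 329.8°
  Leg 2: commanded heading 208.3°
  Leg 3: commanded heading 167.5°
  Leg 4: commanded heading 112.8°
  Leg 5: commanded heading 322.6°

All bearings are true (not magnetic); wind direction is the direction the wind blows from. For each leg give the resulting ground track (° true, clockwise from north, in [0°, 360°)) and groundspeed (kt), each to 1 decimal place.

Leg 1: heading 329.8°; drift +14.7° → track 344.5°, groundspeed 104.8 kt
Leg 2: heading 208.3°; drift -10.0° → track 198.3°, groundspeed 80.0 kt
Leg 3: heading 167.5°; drift -15.2° → track 152.3°, groundspeed 96.7 kt
Leg 4: heading 112.8°; drift -10.2° → track 102.6°, groundspeed 119.3 kt
Leg 5: heading 322.6°; drift +15.1° → track 337.7°, groundspeed 101.5 kt

Leg 1: track=344.5°, groundspeed=104.8 kt
Leg 2: track=198.3°, groundspeed=80.0 kt
Leg 3: track=152.3°, groundspeed=96.7 kt
Leg 4: track=102.6°, groundspeed=119.3 kt
Leg 5: track=337.7°, groundspeed=101.5 kt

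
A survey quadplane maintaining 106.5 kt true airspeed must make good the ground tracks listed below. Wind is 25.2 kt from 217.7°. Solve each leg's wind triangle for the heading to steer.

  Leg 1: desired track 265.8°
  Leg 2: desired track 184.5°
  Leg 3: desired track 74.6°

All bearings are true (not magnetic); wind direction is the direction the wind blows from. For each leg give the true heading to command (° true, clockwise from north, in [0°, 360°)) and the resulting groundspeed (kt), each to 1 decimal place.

Leg 1: heading=255.7°, groundspeed=88.0 kt
Leg 2: heading=191.9°, groundspeed=84.5 kt
Leg 3: heading=82.8°, groundspeed=125.6 kt

Leg 1: desired track 265.8°; wind correction -10.1° → command heading 255.7°, groundspeed 88.0 kt
Leg 2: desired track 184.5°; wind correction +7.4° → command heading 191.9°, groundspeed 84.5 kt
Leg 3: desired track 74.6°; wind correction +8.2° → command heading 82.8°, groundspeed 125.6 kt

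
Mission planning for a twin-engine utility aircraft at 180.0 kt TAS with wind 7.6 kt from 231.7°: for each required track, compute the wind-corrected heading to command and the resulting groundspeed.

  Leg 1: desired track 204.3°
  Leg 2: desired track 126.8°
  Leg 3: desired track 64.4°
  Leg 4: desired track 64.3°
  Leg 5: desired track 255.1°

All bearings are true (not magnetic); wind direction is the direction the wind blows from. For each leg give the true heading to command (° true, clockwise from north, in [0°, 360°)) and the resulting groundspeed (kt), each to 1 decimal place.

Leg 1: desired track 204.3°; wind correction +1.1° → command heading 205.4°, groundspeed 173.2 kt
Leg 2: desired track 126.8°; wind correction +2.3° → command heading 129.1°, groundspeed 181.8 kt
Leg 3: desired track 64.4°; wind correction +0.5° → command heading 64.9°, groundspeed 187.4 kt
Leg 4: desired track 64.3°; wind correction +0.5° → command heading 64.8°, groundspeed 187.4 kt
Leg 5: desired track 255.1°; wind correction -1.0° → command heading 254.1°, groundspeed 173.0 kt

Leg 1: heading=205.4°, groundspeed=173.2 kt
Leg 2: heading=129.1°, groundspeed=181.8 kt
Leg 3: heading=64.9°, groundspeed=187.4 kt
Leg 4: heading=64.8°, groundspeed=187.4 kt
Leg 5: heading=254.1°, groundspeed=173.0 kt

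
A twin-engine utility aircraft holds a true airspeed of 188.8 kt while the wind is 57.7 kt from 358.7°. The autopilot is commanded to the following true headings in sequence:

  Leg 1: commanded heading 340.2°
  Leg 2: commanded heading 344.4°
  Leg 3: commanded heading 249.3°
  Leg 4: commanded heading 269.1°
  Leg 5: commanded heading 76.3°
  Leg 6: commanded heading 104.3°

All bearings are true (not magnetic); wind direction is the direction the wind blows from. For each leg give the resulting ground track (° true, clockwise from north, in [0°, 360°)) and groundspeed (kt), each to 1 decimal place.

Leg 1: heading 340.2°; drift -7.8° → track 332.4°, groundspeed 135.3 kt
Leg 2: heading 344.4°; drift -6.1° → track 338.3°, groundspeed 133.6 kt
Leg 3: heading 249.3°; drift -14.7° → track 234.6°, groundspeed 215.0 kt
Leg 4: heading 269.1°; drift -17.0° → track 252.1°, groundspeed 197.0 kt
Leg 5: heading 76.3°; drift +17.7° → track 94.0°, groundspeed 185.2 kt
Leg 6: heading 104.3°; drift +15.2° → track 119.5°, groundspeed 211.7 kt

Leg 1: track=332.4°, groundspeed=135.3 kt
Leg 2: track=338.3°, groundspeed=133.6 kt
Leg 3: track=234.6°, groundspeed=215.0 kt
Leg 4: track=252.1°, groundspeed=197.0 kt
Leg 5: track=94.0°, groundspeed=185.2 kt
Leg 6: track=119.5°, groundspeed=211.7 kt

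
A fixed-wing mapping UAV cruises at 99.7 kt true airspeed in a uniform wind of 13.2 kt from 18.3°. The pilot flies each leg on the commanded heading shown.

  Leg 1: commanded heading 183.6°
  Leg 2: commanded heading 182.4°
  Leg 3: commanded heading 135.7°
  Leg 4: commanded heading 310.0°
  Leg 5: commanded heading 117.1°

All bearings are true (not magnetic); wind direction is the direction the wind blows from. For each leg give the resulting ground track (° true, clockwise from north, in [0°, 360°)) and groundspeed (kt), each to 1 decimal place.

Leg 1: track=185.3°, groundspeed=112.5 kt
Leg 2: track=184.2°, groundspeed=112.5 kt
Leg 3: track=142.0°, groundspeed=106.4 kt
Leg 4: track=302.6°, groundspeed=95.6 kt
Leg 5: track=124.4°, groundspeed=102.6 kt

Leg 1: heading 183.6°; drift +1.7° → track 185.3°, groundspeed 112.5 kt
Leg 2: heading 182.4°; drift +1.8° → track 184.2°, groundspeed 112.5 kt
Leg 3: heading 135.7°; drift +6.3° → track 142.0°, groundspeed 106.4 kt
Leg 4: heading 310.0°; drift -7.4° → track 302.6°, groundspeed 95.6 kt
Leg 5: heading 117.1°; drift +7.3° → track 124.4°, groundspeed 102.6 kt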